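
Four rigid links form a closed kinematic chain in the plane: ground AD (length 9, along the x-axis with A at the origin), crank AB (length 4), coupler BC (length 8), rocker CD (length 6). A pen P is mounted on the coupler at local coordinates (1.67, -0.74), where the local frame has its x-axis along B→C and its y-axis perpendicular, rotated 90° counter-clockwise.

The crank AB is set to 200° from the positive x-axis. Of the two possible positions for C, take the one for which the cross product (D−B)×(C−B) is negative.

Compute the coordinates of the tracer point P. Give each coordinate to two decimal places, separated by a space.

-2.32 -2.49

A=(0,0), D=(9.00,0)
B = A + 4.00·(cos200°, sin200°) = (-3.7588, -1.3681)
|BD| = 12.8319
circle(B,8.00) ∩ circle(D,6.00): a=7.5070, h=2.7650
  candidates: C₊=(3.4106,2.1815) cross=35.480; C₋=(4.0002,-3.3170) cross=-35.480
  mode - wants cross < 0 → take C=(4.0002,-3.3170) (cross=-35.480)
ex = (C−B)/|BC| = (0.9699,-0.2436); ey = (0.2436,0.9699)
P = B + 1.67·ex + -0.74·ey = (-2.3194,-2.4926)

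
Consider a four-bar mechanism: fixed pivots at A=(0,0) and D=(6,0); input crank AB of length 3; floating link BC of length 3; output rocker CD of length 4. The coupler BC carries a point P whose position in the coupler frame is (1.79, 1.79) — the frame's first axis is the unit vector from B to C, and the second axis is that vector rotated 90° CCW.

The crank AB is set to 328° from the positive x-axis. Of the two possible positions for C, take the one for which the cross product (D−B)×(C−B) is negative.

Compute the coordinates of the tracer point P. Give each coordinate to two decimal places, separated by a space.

A=(0,0), D=(6.00,0)
B = A + 3.00·(cos328°, sin328°) = (2.5441, -1.5898)
|BD| = 3.8040
circle(B,3.00) ∩ circle(D,4.00): a=0.9819, h=2.8348
  candidates: C₊=(2.2515,1.3959) cross=10.783; C₋=(4.6209,-3.7547) cross=-10.783
  mode - wants cross < 0 → take C=(4.6209,-3.7547) (cross=-10.783)
ex = (C−B)/|BC| = (0.6922,-0.7217); ey = (0.7217,0.6922)
P = B + 1.79·ex + 1.79·ey = (5.0750,-1.6424)

5.08 -1.64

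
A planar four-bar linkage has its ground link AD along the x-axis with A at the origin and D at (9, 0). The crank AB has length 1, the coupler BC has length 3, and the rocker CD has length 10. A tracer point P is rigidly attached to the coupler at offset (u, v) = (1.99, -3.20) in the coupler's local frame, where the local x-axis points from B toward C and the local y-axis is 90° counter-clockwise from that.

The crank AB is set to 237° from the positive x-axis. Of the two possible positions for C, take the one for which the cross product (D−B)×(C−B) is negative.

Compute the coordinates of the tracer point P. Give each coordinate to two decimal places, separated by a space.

-3.53 -3.14

A=(0,0), D=(9.00,0)
B = A + 1.00·(cos237°, sin237°) = (-0.5446, -0.8387)
|BD| = 9.5814
circle(B,3.00) ∩ circle(D,10.00): a=0.0419, h=2.9997
  candidates: C₊=(-0.7654,2.1532) cross=28.741; C₋=(-0.2403,-3.8232) cross=-28.741
  mode - wants cross < 0 → take C=(-0.2403,-3.8232) (cross=-28.741)
ex = (C−B)/|BC| = (0.1014,-0.9948); ey = (0.9948,0.1014)
P = B + 1.99·ex + -3.20·ey = (-3.5263,-3.1430)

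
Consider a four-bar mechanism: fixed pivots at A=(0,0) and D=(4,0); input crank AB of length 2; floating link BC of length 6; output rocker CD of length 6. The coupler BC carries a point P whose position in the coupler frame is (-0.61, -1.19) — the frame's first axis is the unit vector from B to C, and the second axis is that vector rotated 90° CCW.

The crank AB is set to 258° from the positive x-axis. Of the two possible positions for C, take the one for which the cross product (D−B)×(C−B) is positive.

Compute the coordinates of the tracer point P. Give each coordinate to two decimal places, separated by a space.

A=(0,0), D=(4.00,0)
B = A + 2.00·(cos258°, sin258°) = (-0.4158, -1.9563)
|BD| = 4.8298
circle(B,6.00) ∩ circle(D,6.00): a=2.4149, h=5.4926
  candidates: C₊=(-0.4327,4.0437) cross=26.528; C₋=(4.0169,-6.0000) cross=-26.528
  mode + wants cross > 0 → take C=(-0.4327,4.0437) (cross=26.528)
ex = (C−B)/|BC| = (-0.0028,1.0000); ey = (-1.0000,-0.0028)
P = B + -0.61·ex + -1.19·ey = (0.7759,-2.5629)

0.78 -2.56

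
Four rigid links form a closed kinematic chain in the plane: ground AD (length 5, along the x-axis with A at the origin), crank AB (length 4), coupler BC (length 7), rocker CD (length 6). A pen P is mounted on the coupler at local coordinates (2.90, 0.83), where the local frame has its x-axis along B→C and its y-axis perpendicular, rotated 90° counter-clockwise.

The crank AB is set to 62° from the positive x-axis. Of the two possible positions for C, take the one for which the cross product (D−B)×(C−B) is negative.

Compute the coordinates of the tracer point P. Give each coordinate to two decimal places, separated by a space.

1.86 0.52

A=(0,0), D=(5.00,0)
B = A + 4.00·(cos62°, sin62°) = (1.8779, 3.5318)
|BD| = 4.7139
circle(B,7.00) ∩ circle(D,6.00): a=3.7359, h=5.9197
  candidates: C₊=(8.7874,4.6535) cross=27.905; C₋=(-0.0830,-3.1879) cross=-27.905
  mode - wants cross < 0 → take C=(-0.0830,-3.1879) (cross=-27.905)
ex = (C−B)/|BC| = (-0.2801,-0.9600); ey = (0.9600,-0.2801)
P = B + 2.90·ex + 0.83·ey = (1.8623,0.5154)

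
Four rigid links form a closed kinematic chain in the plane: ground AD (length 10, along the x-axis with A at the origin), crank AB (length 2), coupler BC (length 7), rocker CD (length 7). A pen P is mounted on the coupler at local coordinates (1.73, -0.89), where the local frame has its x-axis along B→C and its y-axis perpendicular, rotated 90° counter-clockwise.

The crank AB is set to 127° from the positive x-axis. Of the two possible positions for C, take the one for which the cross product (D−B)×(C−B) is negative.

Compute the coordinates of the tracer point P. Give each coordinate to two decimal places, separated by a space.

-0.58 -0.25

A=(0,0), D=(10.00,0)
B = A + 2.00·(cos127°, sin127°) = (-1.2036, 1.5973)
|BD| = 11.3169
circle(B,7.00) ∩ circle(D,7.00): a=5.6585, h=4.1209
  candidates: C₊=(4.9798,4.8783) cross=46.636; C₋=(3.8166,-3.2810) cross=-46.636
  mode - wants cross < 0 → take C=(3.8166,-3.2810) (cross=-46.636)
ex = (C−B)/|BC| = (0.7172,-0.6969); ey = (0.6969,0.7172)
P = B + 1.73·ex + -0.89·ey = (-0.5832,-0.2466)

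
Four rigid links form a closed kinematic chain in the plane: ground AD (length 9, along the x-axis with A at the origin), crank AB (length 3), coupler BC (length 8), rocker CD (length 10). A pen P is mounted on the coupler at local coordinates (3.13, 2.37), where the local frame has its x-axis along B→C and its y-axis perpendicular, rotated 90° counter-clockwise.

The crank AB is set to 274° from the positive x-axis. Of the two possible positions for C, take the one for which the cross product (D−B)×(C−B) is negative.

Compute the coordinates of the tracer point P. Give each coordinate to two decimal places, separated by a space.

A=(0,0), D=(9.00,0)
B = A + 3.00·(cos274°, sin274°) = (0.2093, -2.9927)
|BD| = 9.2862
circle(B,8.00) ∩ circle(D,10.00): a=2.7047, h=7.5289
  candidates: C₊=(0.3433,5.0062) cross=69.915; C₋=(5.1961,-9.2482) cross=-69.915
  mode - wants cross < 0 → take C=(5.1961,-9.2482) (cross=-69.915)
ex = (C−B)/|BC| = (0.6233,-0.7819); ey = (0.7819,0.6233)
P = B + 3.13·ex + 2.37·ey = (4.0136,-3.9628)

4.01 -3.96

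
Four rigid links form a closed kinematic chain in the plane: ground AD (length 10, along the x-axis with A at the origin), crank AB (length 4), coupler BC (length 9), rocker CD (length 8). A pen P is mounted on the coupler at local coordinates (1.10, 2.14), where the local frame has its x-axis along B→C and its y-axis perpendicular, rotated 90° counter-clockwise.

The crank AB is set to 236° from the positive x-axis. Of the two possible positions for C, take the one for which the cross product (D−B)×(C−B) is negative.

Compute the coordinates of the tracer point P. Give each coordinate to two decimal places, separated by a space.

-0.37 -1.80

A=(0,0), D=(10.00,0)
B = A + 4.00·(cos236°, sin236°) = (-2.2368, -3.3162)
|BD| = 12.6781
circle(B,9.00) ∩ circle(D,8.00): a=7.0095, h=5.6451
  candidates: C₊=(3.0522,3.9658) cross=71.569; C₋=(6.0053,-6.9312) cross=-71.569
  mode - wants cross < 0 → take C=(6.0053,-6.9312) (cross=-71.569)
ex = (C−B)/|BC| = (0.9158,-0.4017); ey = (0.4017,0.9158)
P = B + 1.10·ex + 2.14·ey = (-0.3698,-1.7982)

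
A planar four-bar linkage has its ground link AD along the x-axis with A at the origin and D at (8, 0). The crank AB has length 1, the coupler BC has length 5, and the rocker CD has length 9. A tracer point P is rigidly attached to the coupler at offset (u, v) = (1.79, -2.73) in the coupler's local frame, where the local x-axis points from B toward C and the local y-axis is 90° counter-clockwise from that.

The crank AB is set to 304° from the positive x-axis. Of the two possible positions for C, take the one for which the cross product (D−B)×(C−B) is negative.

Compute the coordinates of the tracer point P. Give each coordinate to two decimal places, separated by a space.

A=(0,0), D=(8.00,0)
B = A + 1.00·(cos304°, sin304°) = (0.5592, -0.8290)
|BD| = 7.4868
circle(B,5.00) ∩ circle(D,9.00): a=0.0035, h=5.0000
  candidates: C₊=(0.0090,4.1406) cross=37.434; C₋=(1.1164,-5.7979) cross=-37.434
  mode - wants cross < 0 → take C=(1.1164,-5.7979) (cross=-37.434)
ex = (C−B)/|BC| = (0.1114,-0.9938); ey = (0.9938,0.1114)
P = B + 1.79·ex + -2.73·ey = (-1.9543,-2.9121)

-1.95 -2.91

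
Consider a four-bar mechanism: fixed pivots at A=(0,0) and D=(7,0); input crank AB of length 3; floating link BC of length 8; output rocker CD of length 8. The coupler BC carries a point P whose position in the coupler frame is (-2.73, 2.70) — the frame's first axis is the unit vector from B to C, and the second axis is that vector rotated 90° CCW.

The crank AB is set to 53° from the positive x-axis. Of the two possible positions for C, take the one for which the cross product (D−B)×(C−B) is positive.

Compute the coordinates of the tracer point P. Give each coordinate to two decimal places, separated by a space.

A=(0,0), D=(7.00,0)
B = A + 3.00·(cos53°, sin53°) = (1.8054, 2.3959)
|BD| = 5.7205
circle(B,8.00) ∩ circle(D,8.00): a=2.8602, h=7.4712
  candidates: C₊=(7.5319,7.9823) cross=42.739; C₋=(1.2736,-5.5864) cross=-42.739
  mode + wants cross > 0 → take C=(7.5319,7.9823) (cross=42.739)
ex = (C−B)/|BC| = (0.7158,0.6983); ey = (-0.6983,0.7158)
P = B + -2.73·ex + 2.70·ey = (-2.0341,2.4222)

-2.03 2.42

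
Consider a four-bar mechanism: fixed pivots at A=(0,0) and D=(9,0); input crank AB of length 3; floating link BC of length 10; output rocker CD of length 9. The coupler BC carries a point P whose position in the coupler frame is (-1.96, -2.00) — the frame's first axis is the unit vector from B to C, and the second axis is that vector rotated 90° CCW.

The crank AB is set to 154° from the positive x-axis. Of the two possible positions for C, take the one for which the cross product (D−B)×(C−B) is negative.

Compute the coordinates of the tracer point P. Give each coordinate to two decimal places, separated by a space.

A=(0,0), D=(9.00,0)
B = A + 3.00·(cos154°, sin154°) = (-2.6964, 1.3151)
|BD| = 11.7701
circle(B,10.00) ∩ circle(D,9.00): a=6.6922, h=7.4307
  candidates: C₊=(4.7841,7.9515) cross=87.460; C₋=(3.1236,-6.8168) cross=-87.460
  mode - wants cross < 0 → take C=(3.1236,-6.8168) (cross=-87.460)
ex = (C−B)/|BC| = (0.5820,-0.8132); ey = (0.8132,0.5820)
P = B + -1.96·ex + -2.00·ey = (-5.4635,1.7450)

-5.46 1.74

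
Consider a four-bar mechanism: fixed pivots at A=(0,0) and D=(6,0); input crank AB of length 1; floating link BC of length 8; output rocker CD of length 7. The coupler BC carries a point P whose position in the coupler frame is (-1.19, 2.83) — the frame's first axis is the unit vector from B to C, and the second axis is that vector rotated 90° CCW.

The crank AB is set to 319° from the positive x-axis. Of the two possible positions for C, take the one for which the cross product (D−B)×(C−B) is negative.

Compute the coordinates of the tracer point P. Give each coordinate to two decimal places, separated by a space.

A=(0,0), D=(6.00,0)
B = A + 1.00·(cos319°, sin319°) = (0.7547, -0.6561)
|BD| = 5.2862
circle(B,8.00) ∩ circle(D,7.00): a=4.0619, h=6.8921
  candidates: C₊=(3.9298,6.6869) cross=36.433; C₋=(5.6406,-6.9908) cross=-36.433
  mode - wants cross < 0 → take C=(5.6406,-6.9908) (cross=-36.433)
ex = (C−B)/|BC| = (0.6107,-0.7918); ey = (0.7918,0.6107)
P = B + -1.19·ex + 2.83·ey = (2.2688,2.0146)

2.27 2.01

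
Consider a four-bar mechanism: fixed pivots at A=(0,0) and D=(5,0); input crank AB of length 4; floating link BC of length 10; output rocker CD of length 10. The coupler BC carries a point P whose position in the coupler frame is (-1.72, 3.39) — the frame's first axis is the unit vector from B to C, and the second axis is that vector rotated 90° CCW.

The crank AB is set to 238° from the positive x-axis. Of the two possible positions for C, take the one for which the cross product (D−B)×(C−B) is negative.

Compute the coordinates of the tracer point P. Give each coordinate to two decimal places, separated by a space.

A=(0,0), D=(5.00,0)
B = A + 4.00·(cos238°, sin238°) = (-2.1197, -3.3922)
|BD| = 7.8865
circle(B,10.00) ∩ circle(D,10.00): a=3.9432, h=9.1897
  candidates: C₊=(-2.5126,6.6001) cross=72.475; C₋=(5.3929,-9.9923) cross=-72.475
  mode - wants cross < 0 → take C=(5.3929,-9.9923) (cross=-72.475)
ex = (C−B)/|BC| = (0.7513,-0.6600); ey = (0.6600,0.7513)
P = B + -1.72·ex + 3.39·ey = (-1.1744,0.2898)

-1.17 0.29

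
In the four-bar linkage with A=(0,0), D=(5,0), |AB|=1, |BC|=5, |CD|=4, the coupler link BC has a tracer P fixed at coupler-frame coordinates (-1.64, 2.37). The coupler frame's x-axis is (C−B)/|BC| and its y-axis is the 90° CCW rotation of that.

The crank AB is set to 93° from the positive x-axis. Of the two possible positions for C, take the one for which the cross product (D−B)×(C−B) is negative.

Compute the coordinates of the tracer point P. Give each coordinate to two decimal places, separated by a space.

1.07 3.65

A=(0,0), D=(5.00,0)
B = A + 1.00·(cos93°, sin93°) = (-0.0523, 0.9986)
|BD| = 5.1501
circle(B,5.00) ∩ circle(D,4.00): a=3.4488, h=3.6202
  candidates: C₊=(4.0330,3.8814) cross=18.644; C₋=(2.6290,-3.2216) cross=-18.644
  mode - wants cross < 0 → take C=(2.6290,-3.2216) (cross=-18.644)
ex = (C−B)/|BC| = (0.5363,-0.8440); ey = (0.8440,0.5363)
P = B + -1.64·ex + 2.37·ey = (1.0686,3.6538)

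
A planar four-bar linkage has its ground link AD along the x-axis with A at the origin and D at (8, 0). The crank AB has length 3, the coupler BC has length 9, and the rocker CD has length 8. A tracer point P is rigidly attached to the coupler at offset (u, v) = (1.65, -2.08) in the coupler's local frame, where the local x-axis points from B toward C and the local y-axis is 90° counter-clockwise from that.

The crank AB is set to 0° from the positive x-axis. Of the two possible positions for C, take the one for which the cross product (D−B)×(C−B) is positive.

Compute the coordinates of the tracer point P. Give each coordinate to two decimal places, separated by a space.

A=(0,0), D=(8.00,0)
B = A + 3.00·(cos0°, sin0°) = (3.0000, 0.0000)
|BD| = 5.0000
circle(B,9.00) ∩ circle(D,8.00): a=4.2000, h=7.9599
  candidates: C₊=(7.2000,7.9599) cross=39.799; C₋=(7.2000,-7.9599) cross=-39.799
  mode + wants cross > 0 → take C=(7.2000,7.9599) (cross=39.799)
ex = (C−B)/|BC| = (0.4667,0.8844); ey = (-0.8844,0.4667)
P = B + 1.65·ex + -2.08·ey = (5.6096,0.4886)

5.61 0.49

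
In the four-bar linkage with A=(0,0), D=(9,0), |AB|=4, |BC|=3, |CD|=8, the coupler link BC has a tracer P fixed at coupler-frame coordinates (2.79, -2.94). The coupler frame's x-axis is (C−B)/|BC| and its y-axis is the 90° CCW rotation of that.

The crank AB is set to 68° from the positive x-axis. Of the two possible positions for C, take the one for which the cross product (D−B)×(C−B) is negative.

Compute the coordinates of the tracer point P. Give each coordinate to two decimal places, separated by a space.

A=(0,0), D=(9.00,0)
B = A + 4.00·(cos68°, sin68°) = (1.4984, 3.7087)
|BD| = 8.3683
circle(B,3.00) ∩ circle(D,8.00): a=0.8979, h=2.8625
  candidates: C₊=(3.5720,5.8768) cross=23.954; C₋=(1.0347,0.7448) cross=-23.954
  mode - wants cross < 0 → take C=(1.0347,0.7448) (cross=-23.954)
ex = (C−B)/|BC| = (-0.1546,-0.9880); ey = (0.9880,-0.1546)
P = B + 2.79·ex + -2.94·ey = (-1.8375,1.4067)

-1.84 1.41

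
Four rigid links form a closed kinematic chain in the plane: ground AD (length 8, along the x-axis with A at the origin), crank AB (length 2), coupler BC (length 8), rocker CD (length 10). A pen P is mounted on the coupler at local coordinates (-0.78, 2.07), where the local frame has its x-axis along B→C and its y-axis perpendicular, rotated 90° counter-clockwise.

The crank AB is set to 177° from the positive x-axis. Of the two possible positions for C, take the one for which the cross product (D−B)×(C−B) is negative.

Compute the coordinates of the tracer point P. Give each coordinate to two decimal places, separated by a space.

-0.40 1.63

A=(0,0), D=(8.00,0)
B = A + 2.00·(cos177°, sin177°) = (-1.9973, 0.1047)
|BD| = 9.9978
circle(B,8.00) ∩ circle(D,10.00): a=3.1985, h=7.3328
  candidates: C₊=(1.2778,7.4036) cross=73.312; C₋=(1.1243,-7.2612) cross=-73.312
  mode - wants cross < 0 → take C=(1.1243,-7.2612) (cross=-73.312)
ex = (C−B)/|BC| = (0.3902,-0.9207); ey = (0.9207,0.3902)
P = B + -0.78·ex + 2.07·ey = (-0.3957,1.6305)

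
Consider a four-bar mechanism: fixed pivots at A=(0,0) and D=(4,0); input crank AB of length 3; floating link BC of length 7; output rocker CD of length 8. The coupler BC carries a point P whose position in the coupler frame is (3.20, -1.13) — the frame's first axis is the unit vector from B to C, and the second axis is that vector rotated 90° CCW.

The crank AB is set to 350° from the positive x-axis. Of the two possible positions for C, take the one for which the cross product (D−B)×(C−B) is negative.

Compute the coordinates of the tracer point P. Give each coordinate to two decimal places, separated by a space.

A=(0,0), D=(4.00,0)
B = A + 3.00·(cos350°, sin350°) = (2.9544, -0.5209)
|BD| = 1.1682
circle(B,7.00) ∩ circle(D,8.00): a=-5.8362, h=3.8650
  candidates: C₊=(-3.9929,0.3358) cross=4.515; C₋=(-0.5457,-6.5830) cross=-4.515
  mode - wants cross < 0 → take C=(-0.5457,-6.5830) (cross=-4.515)
ex = (C−B)/|BC| = (-0.5000,-0.8660); ey = (0.8660,-0.5000)
P = B + 3.20·ex + -1.13·ey = (0.3758,-2.7272)

0.38 -2.73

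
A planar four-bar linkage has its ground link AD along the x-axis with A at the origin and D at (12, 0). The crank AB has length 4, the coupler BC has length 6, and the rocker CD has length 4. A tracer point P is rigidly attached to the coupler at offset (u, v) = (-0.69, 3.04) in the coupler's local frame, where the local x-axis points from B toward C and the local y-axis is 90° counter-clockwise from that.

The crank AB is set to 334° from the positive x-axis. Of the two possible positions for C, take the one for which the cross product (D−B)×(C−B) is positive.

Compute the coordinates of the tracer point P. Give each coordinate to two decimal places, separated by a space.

A=(0,0), D=(12.00,0)
B = A + 4.00·(cos334°, sin334°) = (3.5952, -1.7535)
|BD| = 8.5858
circle(B,6.00) ∩ circle(D,4.00): a=5.4576, h=2.4929
  candidates: C₊=(8.4286,1.8015) cross=21.403; C₋=(9.4469,-3.0792) cross=-21.403
  mode + wants cross > 0 → take C=(8.4286,1.8015) (cross=21.403)
ex = (C−B)/|BC| = (0.8056,0.5925); ey = (-0.5925,0.8056)
P = B + -0.69·ex + 3.04·ey = (1.2381,0.2866)

1.24 0.29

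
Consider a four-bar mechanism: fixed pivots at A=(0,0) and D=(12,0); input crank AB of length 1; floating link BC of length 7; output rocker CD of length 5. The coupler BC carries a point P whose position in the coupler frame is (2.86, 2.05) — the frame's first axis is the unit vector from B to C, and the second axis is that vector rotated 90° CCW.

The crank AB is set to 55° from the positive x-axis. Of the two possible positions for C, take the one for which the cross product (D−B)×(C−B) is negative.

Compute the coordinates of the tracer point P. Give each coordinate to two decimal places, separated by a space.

A=(0,0), D=(12.00,0)
B = A + 1.00·(cos55°, sin55°) = (0.5736, 0.8192)
|BD| = 11.4557
circle(B,7.00) ∩ circle(D,5.00): a=6.7754, h=1.7590
  candidates: C₊=(7.4574,2.0892) cross=20.151; C₋=(7.2058,-1.4199) cross=-20.151
  mode - wants cross < 0 → take C=(7.2058,-1.4199) (cross=-20.151)
ex = (C−B)/|BC| = (0.9475,-0.3199); ey = (0.3199,0.9475)
P = B + 2.86·ex + 2.05·ey = (3.9390,1.8467)

3.94 1.85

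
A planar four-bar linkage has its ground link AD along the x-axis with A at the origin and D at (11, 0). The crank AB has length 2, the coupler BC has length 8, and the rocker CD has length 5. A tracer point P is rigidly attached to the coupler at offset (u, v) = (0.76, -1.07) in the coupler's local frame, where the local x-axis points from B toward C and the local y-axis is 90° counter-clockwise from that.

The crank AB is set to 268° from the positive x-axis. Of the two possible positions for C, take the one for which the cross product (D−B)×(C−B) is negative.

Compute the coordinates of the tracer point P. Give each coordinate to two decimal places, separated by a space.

0.43 -3.21

A=(0,0), D=(11.00,0)
B = A + 2.00·(cos268°, sin268°) = (-0.0698, -1.9988)
|BD| = 11.2488
circle(B,8.00) ∩ circle(D,5.00): a=7.3579, h=3.1402
  candidates: C₊=(6.6131,2.3989) cross=35.324; C₋=(7.7290,-3.7816) cross=-35.324
  mode - wants cross < 0 → take C=(7.7290,-3.7816) (cross=-35.324)
ex = (C−B)/|BC| = (0.9749,-0.2229); ey = (0.2229,0.9749)
P = B + 0.76·ex + -1.07·ey = (0.4326,-3.2112)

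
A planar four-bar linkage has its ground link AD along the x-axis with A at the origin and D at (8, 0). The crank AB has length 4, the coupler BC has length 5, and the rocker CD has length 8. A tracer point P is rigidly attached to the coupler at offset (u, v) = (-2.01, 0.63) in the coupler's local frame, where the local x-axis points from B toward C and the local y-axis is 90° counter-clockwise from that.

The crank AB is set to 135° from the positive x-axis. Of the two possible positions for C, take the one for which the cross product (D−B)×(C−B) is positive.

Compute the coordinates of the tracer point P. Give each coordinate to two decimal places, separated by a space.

A=(0,0), D=(8.00,0)
B = A + 4.00·(cos135°, sin135°) = (-2.8284, 2.8284)
|BD| = 11.1917
circle(B,5.00) ∩ circle(D,8.00): a=3.8535, h=3.1860
  candidates: C₊=(1.7052,4.9371) cross=35.657; C₋=(0.0948,-1.2280) cross=-35.657
  mode + wants cross > 0 → take C=(1.7052,4.9371) (cross=35.657)
ex = (C−B)/|BC| = (0.9067,0.4217); ey = (-0.4217,0.9067)
P = B + -2.01·ex + 0.63·ey = (-4.9166,2.5520)

-4.92 2.55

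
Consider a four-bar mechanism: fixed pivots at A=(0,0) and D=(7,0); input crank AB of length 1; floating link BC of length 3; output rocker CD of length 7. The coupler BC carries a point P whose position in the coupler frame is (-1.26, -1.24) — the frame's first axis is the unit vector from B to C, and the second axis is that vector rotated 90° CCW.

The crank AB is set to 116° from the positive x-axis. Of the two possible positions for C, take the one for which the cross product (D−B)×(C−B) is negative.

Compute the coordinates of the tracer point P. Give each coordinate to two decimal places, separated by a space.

-1.95 1.82

A=(0,0), D=(7.00,0)
B = A + 1.00·(cos116°, sin116°) = (-0.4384, 0.8988)
|BD| = 7.4925
circle(B,3.00) ∩ circle(D,7.00): a=1.0769, h=2.8001
  candidates: C₊=(0.9666,3.5494) cross=20.979; C₋=(0.2949,-2.0102) cross=-20.979
  mode - wants cross < 0 → take C=(0.2949,-2.0102) (cross=-20.979)
ex = (C−B)/|BC| = (0.2444,-0.9697); ey = (0.9697,0.2444)
P = B + -1.26·ex + -1.24·ey = (-1.9487,1.8175)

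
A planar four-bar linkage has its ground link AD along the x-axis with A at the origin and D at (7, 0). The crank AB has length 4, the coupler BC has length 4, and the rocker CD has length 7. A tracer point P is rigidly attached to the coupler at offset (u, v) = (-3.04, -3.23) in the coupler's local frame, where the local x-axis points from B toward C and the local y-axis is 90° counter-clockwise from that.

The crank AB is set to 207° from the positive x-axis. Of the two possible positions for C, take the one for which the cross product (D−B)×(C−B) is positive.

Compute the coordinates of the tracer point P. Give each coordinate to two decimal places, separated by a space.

A=(0,0), D=(7.00,0)
B = A + 4.00·(cos207°, sin207°) = (-3.5640, -1.8160)
|BD| = 10.7190
circle(B,4.00) ∩ circle(D,7.00): a=3.8202, h=1.1859
  candidates: C₊=(-0.0000,0.0000) cross=12.712; C₋=(0.4018,-2.3375) cross=-12.712
  mode + wants cross > 0 → take C=(-0.0000,0.0000) (cross=12.712)
ex = (C−B)/|BC| = (0.8910,0.4540); ey = (-0.4540,0.8910)
P = B + -3.04·ex + -3.23·ey = (-4.8063,-6.0740)

-4.81 -6.07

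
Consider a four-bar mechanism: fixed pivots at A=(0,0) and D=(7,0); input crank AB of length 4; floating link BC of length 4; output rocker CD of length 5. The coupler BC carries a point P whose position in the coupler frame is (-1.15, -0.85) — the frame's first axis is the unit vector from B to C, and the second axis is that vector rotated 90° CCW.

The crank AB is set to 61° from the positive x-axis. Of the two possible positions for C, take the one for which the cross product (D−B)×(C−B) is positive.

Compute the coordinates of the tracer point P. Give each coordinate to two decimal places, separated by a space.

A=(0,0), D=(7.00,0)
B = A + 4.00·(cos61°, sin61°) = (1.9392, 3.4985)
|BD| = 6.1523
circle(B,4.00) ∩ circle(D,5.00): a=2.3447, h=3.2407
  candidates: C₊=(5.7108,4.8309) cross=19.938; C₋=(2.0251,-0.5006) cross=-19.938
  mode + wants cross > 0 → take C=(5.7108,4.8309) (cross=19.938)
ex = (C−B)/|BC| = (0.9429,0.3331); ey = (-0.3331,0.9429)
P = B + -1.15·ex + -0.85·ey = (1.1381,2.3139)

1.14 2.31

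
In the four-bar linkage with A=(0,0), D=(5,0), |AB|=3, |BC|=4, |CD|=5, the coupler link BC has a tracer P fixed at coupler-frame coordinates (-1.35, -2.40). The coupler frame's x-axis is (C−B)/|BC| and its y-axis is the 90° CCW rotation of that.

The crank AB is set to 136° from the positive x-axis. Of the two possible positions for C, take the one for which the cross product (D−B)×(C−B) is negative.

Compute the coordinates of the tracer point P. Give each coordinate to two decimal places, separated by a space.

-4.90 1.81

A=(0,0), D=(5.00,0)
B = A + 3.00·(cos136°, sin136°) = (-2.1580, 2.0840)
|BD| = 7.4552
circle(B,4.00) ∩ circle(D,5.00): a=3.1240, h=2.4981
  candidates: C₊=(1.5398,3.6093) cross=18.624; C₋=(0.1431,-1.1878) cross=-18.624
  mode - wants cross < 0 → take C=(0.1431,-1.1878) (cross=-18.624)
ex = (C−B)/|BC| = (0.5753,-0.8179); ey = (0.8179,0.5753)
P = B + -1.35·ex + -2.40·ey = (-4.8977,1.8075)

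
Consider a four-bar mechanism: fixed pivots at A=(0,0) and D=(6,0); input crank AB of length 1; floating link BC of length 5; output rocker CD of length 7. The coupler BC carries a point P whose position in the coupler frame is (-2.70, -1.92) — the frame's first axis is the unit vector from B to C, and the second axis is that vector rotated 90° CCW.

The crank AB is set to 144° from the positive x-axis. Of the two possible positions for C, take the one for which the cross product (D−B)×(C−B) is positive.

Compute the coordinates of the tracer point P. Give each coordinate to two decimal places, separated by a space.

-0.17 -2.66

A=(0,0), D=(6.00,0)
B = A + 1.00·(cos144°, sin144°) = (-0.8090, 0.5878)
|BD| = 6.8343
circle(B,5.00) ∩ circle(D,7.00): a=1.6613, h=4.7159
  candidates: C₊=(1.2518,5.1434) cross=32.230; C₋=(0.4406,-4.2536) cross=-32.230
  mode + wants cross > 0 → take C=(1.2518,5.1434) (cross=32.230)
ex = (C−B)/|BC| = (0.4122,0.9111); ey = (-0.9111,0.4122)
P = B + -2.70·ex + -1.92·ey = (-0.1725,-2.6636)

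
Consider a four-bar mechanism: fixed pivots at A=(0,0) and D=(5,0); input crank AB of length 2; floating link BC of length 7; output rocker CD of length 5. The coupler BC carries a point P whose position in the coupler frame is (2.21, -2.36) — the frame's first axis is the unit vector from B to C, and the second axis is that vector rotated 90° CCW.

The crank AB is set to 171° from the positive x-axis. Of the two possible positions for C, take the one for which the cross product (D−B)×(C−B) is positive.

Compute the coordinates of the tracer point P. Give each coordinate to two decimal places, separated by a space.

A=(0,0), D=(5.00,0)
B = A + 2.00·(cos171°, sin171°) = (-1.9754, 0.3129)
|BD| = 6.9824
circle(B,7.00) ∩ circle(D,5.00): a=5.2098, h=4.6752
  candidates: C₊=(3.4387,4.7500) cross=32.644; C₋=(3.0197,-4.5911) cross=-32.644
  mode + wants cross > 0 → take C=(3.4387,4.7500) (cross=32.644)
ex = (C−B)/|BC| = (0.7734,0.6339); ey = (-0.6339,0.7734)
P = B + 2.21·ex + -2.36·ey = (1.2299,-0.1116)

1.23 -0.11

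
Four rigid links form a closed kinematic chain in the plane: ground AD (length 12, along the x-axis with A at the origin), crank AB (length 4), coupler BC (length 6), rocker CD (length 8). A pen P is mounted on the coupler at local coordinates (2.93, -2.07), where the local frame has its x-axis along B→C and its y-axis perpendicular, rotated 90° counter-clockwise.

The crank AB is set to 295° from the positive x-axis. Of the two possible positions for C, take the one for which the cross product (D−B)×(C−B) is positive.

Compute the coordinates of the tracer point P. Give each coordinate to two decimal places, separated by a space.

4.80 -1.84

A=(0,0), D=(12.00,0)
B = A + 4.00·(cos295°, sin295°) = (1.6905, -3.6252)
|BD| = 10.9283
circle(B,6.00) ∩ circle(D,8.00): a=4.1831, h=4.3014
  candidates: C₊=(4.2098,1.8202) cross=47.007; C₋=(7.0636,-6.2954) cross=-47.007
  mode + wants cross > 0 → take C=(4.2098,1.8202) (cross=47.007)
ex = (C−B)/|BC| = (0.4199,0.9076); ey = (-0.9076,0.4199)
P = B + 2.93·ex + -2.07·ey = (4.7994,-1.8352)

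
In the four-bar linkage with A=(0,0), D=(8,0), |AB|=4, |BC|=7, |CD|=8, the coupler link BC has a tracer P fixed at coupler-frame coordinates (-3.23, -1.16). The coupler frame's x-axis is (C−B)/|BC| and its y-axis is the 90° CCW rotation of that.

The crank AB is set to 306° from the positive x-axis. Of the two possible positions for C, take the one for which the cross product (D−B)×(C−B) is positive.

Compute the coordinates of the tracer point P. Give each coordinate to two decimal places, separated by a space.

4.17 -6.14

A=(0,0), D=(8.00,0)
B = A + 4.00·(cos306°, sin306°) = (2.3511, -3.2361)
|BD| = 6.5101
circle(B,7.00) ∩ circle(D,8.00): a=2.1030, h=6.6766
  candidates: C₊=(0.8571,3.6026) cross=43.466; C₋=(7.4948,-7.9840) cross=-43.466
  mode + wants cross > 0 → take C=(0.8571,3.6026) (cross=43.466)
ex = (C−B)/|BC| = (-0.2134,0.9770); ey = (-0.9770,-0.2134)
P = B + -3.23·ex + -1.16·ey = (4.1738,-6.1441)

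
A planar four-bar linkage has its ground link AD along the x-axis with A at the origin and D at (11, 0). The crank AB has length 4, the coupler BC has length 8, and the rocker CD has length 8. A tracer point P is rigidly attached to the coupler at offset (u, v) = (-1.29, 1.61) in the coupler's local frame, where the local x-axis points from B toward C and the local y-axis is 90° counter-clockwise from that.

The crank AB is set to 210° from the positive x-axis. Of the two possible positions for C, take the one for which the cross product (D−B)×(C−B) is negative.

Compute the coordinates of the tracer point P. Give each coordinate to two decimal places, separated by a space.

-4.25 -0.09

A=(0,0), D=(11.00,0)
B = A + 4.00·(cos210°, sin210°) = (-3.4641, -2.0000)
|BD| = 14.6017
circle(B,8.00) ∩ circle(D,8.00): a=7.3009, h=3.2707
  candidates: C₊=(3.3200,2.2399) cross=47.758; C₋=(4.2159,-4.2399) cross=-47.758
  mode - wants cross < 0 → take C=(4.2159,-4.2399) (cross=-47.758)
ex = (C−B)/|BC| = (0.9600,-0.2800); ey = (0.2800,0.9600)
P = B + -1.29·ex + 1.61·ey = (-4.2517,-0.0932)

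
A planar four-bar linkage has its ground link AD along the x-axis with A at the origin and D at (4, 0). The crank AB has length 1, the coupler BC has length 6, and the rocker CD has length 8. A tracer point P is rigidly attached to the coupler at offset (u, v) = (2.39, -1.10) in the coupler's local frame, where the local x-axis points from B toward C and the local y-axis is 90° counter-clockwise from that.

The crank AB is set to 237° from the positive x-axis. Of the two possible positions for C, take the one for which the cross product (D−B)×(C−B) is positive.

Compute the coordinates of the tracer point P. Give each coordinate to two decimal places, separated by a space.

-0.21 1.77

A=(0,0), D=(4.00,0)
B = A + 1.00·(cos237°, sin237°) = (-0.5446, -0.8387)
|BD| = 4.6214
circle(B,6.00) ∩ circle(D,8.00): a=-0.7187, h=5.9568
  candidates: C₊=(-2.3324,4.8888) cross=27.529; C₋=(-0.1704,-6.8270) cross=-27.529
  mode + wants cross > 0 → take C=(-2.3324,4.8888) (cross=27.529)
ex = (C−B)/|BC| = (-0.2980,0.9546); ey = (-0.9546,-0.2980)
P = B + 2.39·ex + -1.10·ey = (-0.2067,1.7705)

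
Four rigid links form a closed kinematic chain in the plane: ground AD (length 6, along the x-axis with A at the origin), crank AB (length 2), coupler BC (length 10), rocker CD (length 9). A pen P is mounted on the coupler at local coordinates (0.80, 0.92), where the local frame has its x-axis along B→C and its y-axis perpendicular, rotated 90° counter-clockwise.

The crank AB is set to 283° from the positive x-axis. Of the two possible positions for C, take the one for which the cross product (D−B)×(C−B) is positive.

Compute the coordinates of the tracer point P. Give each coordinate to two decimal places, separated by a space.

A=(0,0), D=(6.00,0)
B = A + 2.00·(cos283°, sin283°) = (0.4499, -1.9487)
|BD| = 5.8823
circle(B,10.00) ∩ circle(D,9.00): a=4.5562, h=8.9018
  candidates: C₊=(1.7997,7.9597) cross=52.363; C₋=(7.6978,-8.8384) cross=-52.363
  mode + wants cross > 0 → take C=(1.7997,7.9597) (cross=52.363)
ex = (C−B)/|BC| = (0.1350,0.9908); ey = (-0.9908,0.1350)
P = B + 0.80·ex + 0.92·ey = (-0.3537,-1.0319)

-0.35 -1.03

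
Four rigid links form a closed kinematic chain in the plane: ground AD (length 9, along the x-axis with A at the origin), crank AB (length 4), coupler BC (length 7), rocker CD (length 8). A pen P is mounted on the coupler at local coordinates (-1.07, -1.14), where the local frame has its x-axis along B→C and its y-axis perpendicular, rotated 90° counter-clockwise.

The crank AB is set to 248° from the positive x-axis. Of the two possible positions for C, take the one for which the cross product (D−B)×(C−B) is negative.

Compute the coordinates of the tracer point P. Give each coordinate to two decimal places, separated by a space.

-2.96 -4.26

A=(0,0), D=(9.00,0)
B = A + 4.00·(cos248°, sin248°) = (-1.4984, -3.7087)
|BD| = 11.1343
circle(B,7.00) ∩ circle(D,8.00): a=4.8935, h=5.0053
  candidates: C₊=(1.4484,2.6408) cross=55.731; C₋=(4.7829,-6.7982) cross=-55.731
  mode - wants cross < 0 → take C=(4.7829,-6.7982) (cross=-55.731)
ex = (C−B)/|BC| = (0.8973,-0.4414); ey = (0.4414,0.8973)
P = B + -1.07·ex + -1.14·ey = (-2.9617,-4.2594)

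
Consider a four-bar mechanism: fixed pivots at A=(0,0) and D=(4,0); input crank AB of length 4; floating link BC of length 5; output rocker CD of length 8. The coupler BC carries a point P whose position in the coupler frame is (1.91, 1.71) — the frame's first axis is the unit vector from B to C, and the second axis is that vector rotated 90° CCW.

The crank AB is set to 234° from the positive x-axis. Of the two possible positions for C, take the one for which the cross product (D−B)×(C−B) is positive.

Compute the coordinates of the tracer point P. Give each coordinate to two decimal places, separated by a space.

-4.56 -1.93

A=(0,0), D=(4.00,0)
B = A + 4.00·(cos234°, sin234°) = (-2.3511, -3.2361)
|BD| = 7.1281
circle(B,5.00) ∩ circle(D,8.00): a=0.8284, h=4.9309
  candidates: C₊=(-3.8517,1.5335) cross=35.148; C₋=(0.6255,-7.2535) cross=-35.148
  mode + wants cross > 0 → take C=(-3.8517,1.5335) (cross=35.148)
ex = (C−B)/|BC| = (-0.3001,0.9539); ey = (-0.9539,-0.3001)
P = B + 1.91·ex + 1.71·ey = (-4.5555,-1.9273)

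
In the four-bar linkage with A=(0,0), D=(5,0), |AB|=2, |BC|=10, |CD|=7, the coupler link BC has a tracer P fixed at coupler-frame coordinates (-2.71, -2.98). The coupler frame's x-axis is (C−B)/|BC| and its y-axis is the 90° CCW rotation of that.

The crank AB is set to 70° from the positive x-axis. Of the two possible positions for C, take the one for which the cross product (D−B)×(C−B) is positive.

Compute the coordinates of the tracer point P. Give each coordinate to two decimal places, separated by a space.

A=(0,0), D=(5.00,0)
B = A + 2.00·(cos70°, sin70°) = (0.6840, 1.8794)
|BD| = 4.7074
circle(B,10.00) ∩ circle(D,7.00): a=7.7707, h=6.2941
  candidates: C₊=(10.3215,4.5478) cross=29.629; C₋=(5.2957,-6.9938) cross=-29.629
  mode + wants cross > 0 → take C=(10.3215,4.5478) (cross=29.629)
ex = (C−B)/|BC| = (0.9637,0.2668); ey = (-0.2668,0.9637)
P = B + -2.71·ex + -2.98·ey = (-1.1325,-1.7157)

-1.13 -1.72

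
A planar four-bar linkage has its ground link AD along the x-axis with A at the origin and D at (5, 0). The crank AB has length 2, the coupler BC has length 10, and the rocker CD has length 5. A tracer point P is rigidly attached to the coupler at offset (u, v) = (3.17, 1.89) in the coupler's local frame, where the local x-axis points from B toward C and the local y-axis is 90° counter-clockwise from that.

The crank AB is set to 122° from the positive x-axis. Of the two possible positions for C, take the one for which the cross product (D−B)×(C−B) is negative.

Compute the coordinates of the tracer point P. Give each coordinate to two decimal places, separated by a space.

A=(0,0), D=(5.00,0)
B = A + 2.00·(cos122°, sin122°) = (-1.0598, 1.6961)
|BD| = 6.2927
circle(B,10.00) ∩ circle(D,5.00): a=9.1056, h=4.1337
  candidates: C₊=(8.8230,3.2226) cross=26.012; C₋=(6.5946,-4.7389) cross=-26.012
  mode - wants cross < 0 → take C=(6.5946,-4.7389) (cross=-26.012)
ex = (C−B)/|BC| = (0.7654,-0.6435); ey = (0.6435,0.7654)
P = B + 3.17·ex + 1.89·ey = (2.5828,1.1029)

2.58 1.10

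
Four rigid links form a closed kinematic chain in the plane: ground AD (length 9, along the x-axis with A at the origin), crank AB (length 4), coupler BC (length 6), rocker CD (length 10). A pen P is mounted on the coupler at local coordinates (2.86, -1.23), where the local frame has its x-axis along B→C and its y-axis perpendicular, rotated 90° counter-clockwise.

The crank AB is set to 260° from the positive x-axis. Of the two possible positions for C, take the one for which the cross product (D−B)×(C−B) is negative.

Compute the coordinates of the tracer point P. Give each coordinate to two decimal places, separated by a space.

A=(0,0), D=(9.00,0)
B = A + 4.00·(cos260°, sin260°) = (-0.6946, -3.9392)
|BD| = 10.4644
circle(B,6.00) ∩ circle(D,10.00): a=2.1742, h=5.5922
  candidates: C₊=(-0.7855,2.0601) cross=58.519; C₋=(3.4248,-8.3016) cross=-58.519
  mode - wants cross < 0 → take C=(3.4248,-8.3016) (cross=-58.519)
ex = (C−B)/|BC| = (0.6866,-0.7271); ey = (0.7271,0.6866)
P = B + 2.86·ex + -1.23·ey = (0.3747,-6.8631)

0.37 -6.86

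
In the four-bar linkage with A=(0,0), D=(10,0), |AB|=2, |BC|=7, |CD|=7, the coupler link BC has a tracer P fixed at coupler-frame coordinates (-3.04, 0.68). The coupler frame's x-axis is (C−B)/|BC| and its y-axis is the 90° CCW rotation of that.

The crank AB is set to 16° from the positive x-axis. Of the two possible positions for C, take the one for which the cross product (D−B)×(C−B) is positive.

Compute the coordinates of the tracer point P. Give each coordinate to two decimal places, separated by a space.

-0.53 -1.37

A=(0,0), D=(10.00,0)
B = A + 2.00·(cos16°, sin16°) = (1.9225, 0.5513)
|BD| = 8.0963
circle(B,7.00) ∩ circle(D,7.00): a=4.0481, h=5.7107
  candidates: C₊=(6.3501,5.9731) cross=46.236; C₋=(5.5724,-5.4219) cross=-46.236
  mode + wants cross > 0 → take C=(6.3501,5.9731) (cross=46.236)
ex = (C−B)/|BC| = (0.6325,0.7746); ey = (-0.7746,0.6325)
P = B + -3.04·ex + 0.68·ey = (-0.5270,-1.3733)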